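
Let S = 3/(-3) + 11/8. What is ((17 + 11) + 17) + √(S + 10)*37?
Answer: 45 + 37*√166/4 ≈ 164.18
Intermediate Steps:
S = 3/8 (S = 3*(-⅓) + 11*(⅛) = -1 + 11/8 = 3/8 ≈ 0.37500)
((17 + 11) + 17) + √(S + 10)*37 = ((17 + 11) + 17) + √(3/8 + 10)*37 = (28 + 17) + √(83/8)*37 = 45 + (√166/4)*37 = 45 + 37*√166/4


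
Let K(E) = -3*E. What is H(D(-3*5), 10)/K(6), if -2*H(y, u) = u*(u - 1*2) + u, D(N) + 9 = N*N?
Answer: 5/2 ≈ 2.5000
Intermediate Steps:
D(N) = -9 + N² (D(N) = -9 + N*N = -9 + N²)
H(y, u) = -u/2 - u*(-2 + u)/2 (H(y, u) = -(u*(u - 1*2) + u)/2 = -(u*(u - 2) + u)/2 = -(u*(-2 + u) + u)/2 = -(u + u*(-2 + u))/2 = -u/2 - u*(-2 + u)/2)
H(D(-3*5), 10)/K(6) = ((½)*10*(1 - 1*10))/((-3*6)) = ((½)*10*(1 - 10))/(-18) = ((½)*10*(-9))*(-1/18) = -45*(-1/18) = 5/2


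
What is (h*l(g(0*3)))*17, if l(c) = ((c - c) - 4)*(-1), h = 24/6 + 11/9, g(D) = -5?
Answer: 3196/9 ≈ 355.11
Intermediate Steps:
h = 47/9 (h = 24*(1/6) + 11*(1/9) = 4 + 11/9 = 47/9 ≈ 5.2222)
l(c) = 4 (l(c) = (0 - 4)*(-1) = -4*(-1) = 4)
(h*l(g(0*3)))*17 = ((47/9)*4)*17 = (188/9)*17 = 3196/9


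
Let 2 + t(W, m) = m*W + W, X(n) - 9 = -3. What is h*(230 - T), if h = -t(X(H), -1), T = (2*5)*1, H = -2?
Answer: 440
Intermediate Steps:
X(n) = 6 (X(n) = 9 - 3 = 6)
t(W, m) = -2 + W + W*m (t(W, m) = -2 + (m*W + W) = -2 + (W*m + W) = -2 + (W + W*m) = -2 + W + W*m)
T = 10 (T = 10*1 = 10)
h = 2 (h = -(-2 + 6 + 6*(-1)) = -(-2 + 6 - 6) = -1*(-2) = 2)
h*(230 - T) = 2*(230 - 1*10) = 2*(230 - 10) = 2*220 = 440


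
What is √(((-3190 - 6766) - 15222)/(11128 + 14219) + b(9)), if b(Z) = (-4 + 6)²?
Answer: √1931694870/25347 ≈ 1.7340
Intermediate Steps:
b(Z) = 4 (b(Z) = 2² = 4)
√(((-3190 - 6766) - 15222)/(11128 + 14219) + b(9)) = √(((-3190 - 6766) - 15222)/(11128 + 14219) + 4) = √((-9956 - 15222)/25347 + 4) = √(-25178*1/25347 + 4) = √(-25178/25347 + 4) = √(76210/25347) = √1931694870/25347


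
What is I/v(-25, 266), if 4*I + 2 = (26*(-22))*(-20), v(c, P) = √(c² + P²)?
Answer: 5719*√71381/142762 ≈ 10.703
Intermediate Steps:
v(c, P) = √(P² + c²)
I = 5719/2 (I = -½ + ((26*(-22))*(-20))/4 = -½ + (-572*(-20))/4 = -½ + (¼)*11440 = -½ + 2860 = 5719/2 ≈ 2859.5)
I/v(-25, 266) = 5719/(2*(√(266² + (-25)²))) = 5719/(2*(√(70756 + 625))) = 5719/(2*(√71381)) = 5719*(√71381/71381)/2 = 5719*√71381/142762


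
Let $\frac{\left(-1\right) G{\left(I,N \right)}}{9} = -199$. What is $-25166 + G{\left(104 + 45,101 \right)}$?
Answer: $-23375$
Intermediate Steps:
$G{\left(I,N \right)} = 1791$ ($G{\left(I,N \right)} = \left(-9\right) \left(-199\right) = 1791$)
$-25166 + G{\left(104 + 45,101 \right)} = -25166 + 1791 = -23375$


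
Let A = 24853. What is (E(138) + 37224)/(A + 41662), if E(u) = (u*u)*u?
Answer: 2665296/66515 ≈ 40.071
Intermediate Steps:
E(u) = u**3 (E(u) = u**2*u = u**3)
(E(138) + 37224)/(A + 41662) = (138**3 + 37224)/(24853 + 41662) = (2628072 + 37224)/66515 = 2665296*(1/66515) = 2665296/66515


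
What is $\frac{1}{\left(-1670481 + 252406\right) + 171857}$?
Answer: $- \frac{1}{1246218} \approx -8.0243 \cdot 10^{-7}$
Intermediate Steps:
$\frac{1}{\left(-1670481 + 252406\right) + 171857} = \frac{1}{-1418075 + 171857} = \frac{1}{-1246218} = - \frac{1}{1246218}$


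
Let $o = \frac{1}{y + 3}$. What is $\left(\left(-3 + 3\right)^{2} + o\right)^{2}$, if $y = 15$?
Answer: $\frac{1}{324} \approx 0.0030864$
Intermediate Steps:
$o = \frac{1}{18}$ ($o = \frac{1}{15 + 3} = \frac{1}{18} \approx 0.055556$)
$\left(\left(-3 + 3\right)^{2} + o\right)^{2} = \left(\left(-3 + 3\right)^{2} + \frac{1}{18}\right)^{2} = \left(0^{2} + \frac{1}{18}\right)^{2} = \left(0 + \frac{1}{18}\right)^{2} = \left(\frac{1}{18}\right)^{2} = \frac{1}{324}$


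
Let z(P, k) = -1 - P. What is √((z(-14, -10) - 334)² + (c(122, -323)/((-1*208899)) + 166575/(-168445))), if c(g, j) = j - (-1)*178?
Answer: √63004249500041492266601/781955379 ≈ 321.00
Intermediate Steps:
c(g, j) = 178 + j (c(g, j) = j - 1*(-178) = j + 178 = 178 + j)
√((z(-14, -10) - 334)² + (c(122, -323)/((-1*208899)) + 166575/(-168445))) = √(((-1 - 1*(-14)) - 334)² + ((178 - 323)/((-1*208899)) + 166575/(-168445))) = √(((-1 + 14) - 334)² + (-145/(-208899) + 166575*(-1/168445))) = √((13 - 334)² + (-145*(-1/208899) - 33315/33689)) = √((-321)² + (145/208899 - 33315/33689)) = √(103041 - 6954585280/7037598411) = √(725154223282571/7037598411) = √63004249500041492266601/781955379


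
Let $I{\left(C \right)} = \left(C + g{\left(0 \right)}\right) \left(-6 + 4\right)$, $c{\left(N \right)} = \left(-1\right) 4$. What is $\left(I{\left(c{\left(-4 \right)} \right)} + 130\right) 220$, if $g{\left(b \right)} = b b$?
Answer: $30360$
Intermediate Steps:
$g{\left(b \right)} = b^{2}$
$c{\left(N \right)} = -4$
$I{\left(C \right)} = - 2 C$ ($I{\left(C \right)} = \left(C + 0^{2}\right) \left(-6 + 4\right) = \left(C + 0\right) \left(-2\right) = C \left(-2\right) = - 2 C$)
$\left(I{\left(c{\left(-4 \right)} \right)} + 130\right) 220 = \left(\left(-2\right) \left(-4\right) + 130\right) 220 = \left(8 + 130\right) 220 = 138 \cdot 220 = 30360$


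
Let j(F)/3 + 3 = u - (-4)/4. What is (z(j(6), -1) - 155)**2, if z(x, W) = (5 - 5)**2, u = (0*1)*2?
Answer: 24025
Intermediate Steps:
u = 0 (u = 0*2 = 0)
j(F) = -6 (j(F) = -9 + 3*(0 - (-4)/4) = -9 + 3*(0 - 1*(-1)) = -9 + 3*(0 + 1) = -9 + 3*1 = -9 + 3 = -6)
z(x, W) = 0 (z(x, W) = 0**2 = 0)
(z(j(6), -1) - 155)**2 = (0 - 155)**2 = (-155)**2 = 24025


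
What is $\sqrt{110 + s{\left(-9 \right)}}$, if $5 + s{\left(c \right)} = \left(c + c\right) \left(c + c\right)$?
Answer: $\sqrt{429} \approx 20.712$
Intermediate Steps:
$s{\left(c \right)} = -5 + 4 c^{2}$ ($s{\left(c \right)} = -5 + \left(c + c\right) \left(c + c\right) = -5 + 2 c 2 c = -5 + 4 c^{2}$)
$\sqrt{110 + s{\left(-9 \right)}} = \sqrt{110 - \left(5 - 4 \left(-9\right)^{2}\right)} = \sqrt{110 + \left(-5 + 4 \cdot 81\right)} = \sqrt{110 + \left(-5 + 324\right)} = \sqrt{110 + 319} = \sqrt{429}$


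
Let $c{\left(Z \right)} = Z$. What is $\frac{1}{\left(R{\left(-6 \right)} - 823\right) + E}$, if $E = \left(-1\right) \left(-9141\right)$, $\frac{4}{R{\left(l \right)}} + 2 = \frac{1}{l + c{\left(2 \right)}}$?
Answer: $\frac{9}{74846} \approx 0.00012025$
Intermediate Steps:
$R{\left(l \right)} = \frac{4}{-2 + \frac{1}{2 + l}}$ ($R{\left(l \right)} = \frac{4}{-2 + \frac{1}{l + 2}} = \frac{4}{-2 + \frac{1}{2 + l}}$)
$E = 9141$
$\frac{1}{\left(R{\left(-6 \right)} - 823\right) + E} = \frac{1}{\left(\frac{4 \left(-2 - -6\right)}{3 + 2 \left(-6\right)} - 823\right) + 9141} = \frac{1}{\left(\frac{4 \left(-2 + 6\right)}{3 - 12} - 823\right) + 9141} = \frac{1}{\left(4 \frac{1}{-9} \cdot 4 - 823\right) + 9141} = \frac{1}{\left(4 \left(- \frac{1}{9}\right) 4 - 823\right) + 9141} = \frac{1}{\left(- \frac{16}{9} - 823\right) + 9141} = \frac{1}{- \frac{7423}{9} + 9141} = \frac{1}{\frac{74846}{9}} = \frac{9}{74846}$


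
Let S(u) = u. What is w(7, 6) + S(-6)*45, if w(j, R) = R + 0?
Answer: -264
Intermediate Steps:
w(j, R) = R
w(7, 6) + S(-6)*45 = 6 - 6*45 = 6 - 270 = -264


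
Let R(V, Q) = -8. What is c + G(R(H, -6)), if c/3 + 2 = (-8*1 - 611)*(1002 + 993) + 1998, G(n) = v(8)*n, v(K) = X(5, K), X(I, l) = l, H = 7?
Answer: -3698791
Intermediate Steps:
v(K) = K
G(n) = 8*n
c = -3698727 (c = -6 + 3*((-8*1 - 611)*(1002 + 993) + 1998) = -6 + 3*((-8 - 611)*1995 + 1998) = -6 + 3*(-619*1995 + 1998) = -6 + 3*(-1234905 + 1998) = -6 + 3*(-1232907) = -6 - 3698721 = -3698727)
c + G(R(H, -6)) = -3698727 + 8*(-8) = -3698727 - 64 = -3698791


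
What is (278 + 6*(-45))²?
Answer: 64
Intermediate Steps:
(278 + 6*(-45))² = (278 - 270)² = 8² = 64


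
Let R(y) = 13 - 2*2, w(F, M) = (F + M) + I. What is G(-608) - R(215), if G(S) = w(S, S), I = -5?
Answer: -1230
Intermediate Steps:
w(F, M) = -5 + F + M (w(F, M) = (F + M) - 5 = -5 + F + M)
G(S) = -5 + 2*S (G(S) = -5 + S + S = -5 + 2*S)
R(y) = 9 (R(y) = 13 - 4 = 9)
G(-608) - R(215) = (-5 + 2*(-608)) - 1*9 = (-5 - 1216) - 9 = -1221 - 9 = -1230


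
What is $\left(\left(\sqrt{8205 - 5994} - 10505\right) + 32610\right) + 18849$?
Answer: $40954 + \sqrt{2211} \approx 41001.0$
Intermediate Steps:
$\left(\left(\sqrt{8205 - 5994} - 10505\right) + 32610\right) + 18849 = \left(\left(\sqrt{2211} - 10505\right) + 32610\right) + 18849 = \left(\left(-10505 + \sqrt{2211}\right) + 32610\right) + 18849 = \left(22105 + \sqrt{2211}\right) + 18849 = 40954 + \sqrt{2211}$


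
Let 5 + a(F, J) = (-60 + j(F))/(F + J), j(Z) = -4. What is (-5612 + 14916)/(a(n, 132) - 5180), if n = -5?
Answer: -1181608/658559 ≈ -1.7942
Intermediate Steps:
a(F, J) = -5 - 64/(F + J) (a(F, J) = -5 + (-60 - 4)/(F + J) = -5 - 64/(F + J))
(-5612 + 14916)/(a(n, 132) - 5180) = (-5612 + 14916)/((-64 - 5*(-5) - 5*132)/(-5 + 132) - 5180) = 9304/((-64 + 25 - 660)/127 - 5180) = 9304/((1/127)*(-699) - 5180) = 9304/(-699/127 - 5180) = 9304/(-658559/127) = 9304*(-127/658559) = -1181608/658559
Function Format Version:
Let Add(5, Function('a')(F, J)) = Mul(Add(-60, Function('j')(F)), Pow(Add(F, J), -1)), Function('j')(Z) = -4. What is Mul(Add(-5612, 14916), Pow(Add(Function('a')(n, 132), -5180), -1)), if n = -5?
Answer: Rational(-1181608, 658559) ≈ -1.7942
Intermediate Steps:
Function('a')(F, J) = Add(-5, Mul(-64, Pow(Add(F, J), -1))) (Function('a')(F, J) = Add(-5, Mul(Add(-60, -4), Pow(Add(F, J), -1))) = Add(-5, Mul(-64, Pow(Add(F, J), -1))))
Mul(Add(-5612, 14916), Pow(Add(Function('a')(n, 132), -5180), -1)) = Mul(Add(-5612, 14916), Pow(Add(Mul(Pow(Add(-5, 132), -1), Add(-64, Mul(-5, -5), Mul(-5, 132))), -5180), -1)) = Mul(9304, Pow(Add(Mul(Pow(127, -1), Add(-64, 25, -660)), -5180), -1)) = Mul(9304, Pow(Add(Mul(Rational(1, 127), -699), -5180), -1)) = Mul(9304, Pow(Add(Rational(-699, 127), -5180), -1)) = Mul(9304, Pow(Rational(-658559, 127), -1)) = Mul(9304, Rational(-127, 658559)) = Rational(-1181608, 658559)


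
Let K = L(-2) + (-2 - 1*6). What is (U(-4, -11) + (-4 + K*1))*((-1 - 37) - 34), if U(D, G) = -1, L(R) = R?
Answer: 1080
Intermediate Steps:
K = -10 (K = -2 + (-2 - 1*6) = -2 + (-2 - 6) = -2 - 8 = -10)
(U(-4, -11) + (-4 + K*1))*((-1 - 37) - 34) = (-1 + (-4 - 10*1))*((-1 - 37) - 34) = (-1 + (-4 - 10))*(-38 - 34) = (-1 - 14)*(-72) = -15*(-72) = 1080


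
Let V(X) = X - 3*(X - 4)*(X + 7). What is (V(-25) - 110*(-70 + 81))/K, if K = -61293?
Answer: 2801/61293 ≈ 0.045699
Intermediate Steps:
V(X) = X - 3*(-4 + X)*(7 + X)
(V(-25) - 110*(-70 + 81))/K = ((84 - 8*(-25) - 3*(-25)²) - 110*(-70 + 81))/(-61293) = ((84 + 200 - 3*625) - 110*11)*(-1/61293) = ((84 + 200 - 1875) - 1210)*(-1/61293) = (-1591 - 1210)*(-1/61293) = -2801*(-1/61293) = 2801/61293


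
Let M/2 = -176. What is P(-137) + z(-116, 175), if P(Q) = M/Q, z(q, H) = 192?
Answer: 26656/137 ≈ 194.57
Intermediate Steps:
M = -352 (M = 2*(-176) = -352)
P(Q) = -352/Q
P(-137) + z(-116, 175) = -352/(-137) + 192 = -352*(-1/137) + 192 = 352/137 + 192 = 26656/137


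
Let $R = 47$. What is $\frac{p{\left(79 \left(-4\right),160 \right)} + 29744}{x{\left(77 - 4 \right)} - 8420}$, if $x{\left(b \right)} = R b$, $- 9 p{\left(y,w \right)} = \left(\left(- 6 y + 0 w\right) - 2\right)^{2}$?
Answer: $\frac{3319540}{44901} \approx 73.93$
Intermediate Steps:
$p{\left(y,w \right)} = - \frac{\left(-2 - 6 y\right)^{2}}{9}$ ($p{\left(y,w \right)} = - \frac{\left(\left(- 6 y + 0 w\right) - 2\right)^{2}}{9} = - \frac{\left(\left(- 6 y + 0\right) - 2\right)^{2}}{9} = - \frac{\left(- 6 y - 2\right)^{2}}{9} = - \frac{\left(-2 - 6 y\right)^{2}}{9}$)
$x{\left(b \right)} = 47 b$
$\frac{p{\left(79 \left(-4\right),160 \right)} + 29744}{x{\left(77 - 4 \right)} - 8420} = \frac{- \frac{4 \left(1 + 3 \cdot 79 \left(-4\right)\right)^{2}}{9} + 29744}{47 \left(77 - 4\right) - 8420} = \frac{- \frac{4 \left(1 + 3 \left(-316\right)\right)^{2}}{9} + 29744}{47 \cdot 73 - 8420} = \frac{- \frac{4 \left(1 - 948\right)^{2}}{9} + 29744}{3431 - 8420} = \frac{- \frac{4 \left(-947\right)^{2}}{9} + 29744}{-4989} = \left(\left(- \frac{4}{9}\right) 896809 + 29744\right) \left(- \frac{1}{4989}\right) = \left(- \frac{3587236}{9} + 29744\right) \left(- \frac{1}{4989}\right) = \left(- \frac{3319540}{9}\right) \left(- \frac{1}{4989}\right) = \frac{3319540}{44901}$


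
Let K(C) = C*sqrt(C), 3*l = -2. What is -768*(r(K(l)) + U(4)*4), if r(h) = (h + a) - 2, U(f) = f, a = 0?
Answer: -10752 + 512*I*sqrt(6)/3 ≈ -10752.0 + 418.05*I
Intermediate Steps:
l = -2/3 (l = (1/3)*(-2) = -2/3 ≈ -0.66667)
K(C) = C**(3/2)
r(h) = -2 + h (r(h) = (h + 0) - 2 = h - 2 = -2 + h)
-768*(r(K(l)) + U(4)*4) = -768*((-2 + (-2/3)**(3/2)) + 4*4) = -768*((-2 - 2*I*sqrt(6)/9) + 16) = -768*(14 - 2*I*sqrt(6)/9) = -10752 + 512*I*sqrt(6)/3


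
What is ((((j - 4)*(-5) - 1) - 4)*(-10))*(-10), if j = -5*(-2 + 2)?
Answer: 1500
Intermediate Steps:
j = 0 (j = -5*0 = 0)
((((j - 4)*(-5) - 1) - 4)*(-10))*(-10) = ((((0 - 4)*(-5) - 1) - 4)*(-10))*(-10) = (((-4*(-5) - 1) - 4)*(-10))*(-10) = (((20 - 1) - 4)*(-10))*(-10) = ((19 - 4)*(-10))*(-10) = (15*(-10))*(-10) = -150*(-10) = 1500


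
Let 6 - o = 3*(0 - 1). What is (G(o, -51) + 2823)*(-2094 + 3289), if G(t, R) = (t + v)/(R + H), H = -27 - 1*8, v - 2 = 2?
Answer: 290104175/86 ≈ 3.3733e+6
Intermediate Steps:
v = 4 (v = 2 + 2 = 4)
H = -35 (H = -27 - 8 = -35)
o = 9 (o = 6 - 3*(0 - 1) = 6 - 3*(-1) = 6 - 1*(-3) = 6 + 3 = 9)
G(t, R) = (4 + t)/(-35 + R) (G(t, R) = (t + 4)/(R - 35) = (4 + t)/(-35 + R))
(G(o, -51) + 2823)*(-2094 + 3289) = ((4 + 9)/(-35 - 51) + 2823)*(-2094 + 3289) = (13/(-86) + 2823)*1195 = (-1/86*13 + 2823)*1195 = (-13/86 + 2823)*1195 = (242765/86)*1195 = 290104175/86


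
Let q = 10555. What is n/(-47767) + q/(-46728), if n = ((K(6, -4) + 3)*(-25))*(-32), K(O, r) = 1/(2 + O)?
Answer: -621000685/2232056376 ≈ -0.27822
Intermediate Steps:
n = 2500 (n = ((1/(2 + 6) + 3)*(-25))*(-32) = ((1/8 + 3)*(-25))*(-32) = ((⅛ + 3)*(-25))*(-32) = ((25/8)*(-25))*(-32) = -625/8*(-32) = 2500)
n/(-47767) + q/(-46728) = 2500/(-47767) + 10555/(-46728) = 2500*(-1/47767) + 10555*(-1/46728) = -2500/47767 - 10555/46728 = -621000685/2232056376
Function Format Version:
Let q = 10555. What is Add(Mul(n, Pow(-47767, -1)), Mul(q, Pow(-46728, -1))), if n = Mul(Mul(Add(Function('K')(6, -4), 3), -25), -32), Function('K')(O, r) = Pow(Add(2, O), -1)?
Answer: Rational(-621000685, 2232056376) ≈ -0.27822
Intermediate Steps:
n = 2500 (n = Mul(Mul(Add(Pow(Add(2, 6), -1), 3), -25), -32) = Mul(Mul(Add(Pow(8, -1), 3), -25), -32) = Mul(Mul(Add(Rational(1, 8), 3), -25), -32) = Mul(Mul(Rational(25, 8), -25), -32) = Mul(Rational(-625, 8), -32) = 2500)
Add(Mul(n, Pow(-47767, -1)), Mul(q, Pow(-46728, -1))) = Add(Mul(2500, Pow(-47767, -1)), Mul(10555, Pow(-46728, -1))) = Add(Mul(2500, Rational(-1, 47767)), Mul(10555, Rational(-1, 46728))) = Add(Rational(-2500, 47767), Rational(-10555, 46728)) = Rational(-621000685, 2232056376)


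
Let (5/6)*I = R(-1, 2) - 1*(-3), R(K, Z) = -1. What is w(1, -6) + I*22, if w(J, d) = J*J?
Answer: 269/5 ≈ 53.800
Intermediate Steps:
w(J, d) = J**2
I = 12/5 (I = 6*(-1 - 1*(-3))/5 = 6*(-1 + 3)/5 = (6/5)*2 = 12/5 ≈ 2.4000)
w(1, -6) + I*22 = 1**2 + (12/5)*22 = 1 + 264/5 = 269/5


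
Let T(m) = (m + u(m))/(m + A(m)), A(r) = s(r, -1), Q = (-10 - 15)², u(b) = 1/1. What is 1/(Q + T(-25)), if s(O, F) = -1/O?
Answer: 26/16275 ≈ 0.0015975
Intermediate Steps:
u(b) = 1
Q = 625 (Q = (-25)² = 625)
A(r) = -1/r
T(m) = (1 + m)/(m - 1/m) (T(m) = (m + 1)/(m - 1/m) = (1 + m)/(m - 1/m))
1/(Q + T(-25)) = 1/(625 - 25/(-1 - 25)) = 1/(625 - 25/(-26)) = 1/(625 - 25*(-1/26)) = 1/(625 + 25/26) = 1/(16275/26) = 26/16275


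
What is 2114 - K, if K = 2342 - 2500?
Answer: 2272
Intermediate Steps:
K = -158
2114 - K = 2114 - 1*(-158) = 2114 + 158 = 2272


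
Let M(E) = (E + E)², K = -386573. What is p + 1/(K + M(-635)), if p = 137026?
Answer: 168038683503/1226327 ≈ 1.3703e+5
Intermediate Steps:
M(E) = 4*E² (M(E) = (2*E)² = 4*E²)
p + 1/(K + M(-635)) = 137026 + 1/(-386573 + 4*(-635)²) = 137026 + 1/(-386573 + 4*403225) = 137026 + 1/(-386573 + 1612900) = 137026 + 1/1226327 = 168038683503/1226327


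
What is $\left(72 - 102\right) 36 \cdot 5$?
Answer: $-5400$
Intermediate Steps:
$\left(72 - 102\right) 36 \cdot 5 = \left(-30\right) 180 = -5400$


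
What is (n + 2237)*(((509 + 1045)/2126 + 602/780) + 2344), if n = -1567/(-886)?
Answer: 642917867891359/122436340 ≈ 5.2510e+6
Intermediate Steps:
n = 1567/886 (n = -1567*(-1/886) = 1567/886 ≈ 1.7686)
(n + 2237)*(((509 + 1045)/2126 + 602/780) + 2344) = (1567/886 + 2237)*(((509 + 1045)/2126 + 602/780) + 2344) = 1983549*((1554*(1/2126) + 602*(1/780)) + 2344)/886 = 1983549*((777/1063 + 301/390) + 2344)/886 = 1983549*(622993/414570 + 2344)/886 = (1983549/886)*(972375073/414570) = 642917867891359/122436340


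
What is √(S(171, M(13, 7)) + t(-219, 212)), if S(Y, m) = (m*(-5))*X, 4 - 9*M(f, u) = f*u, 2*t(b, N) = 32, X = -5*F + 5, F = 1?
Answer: 4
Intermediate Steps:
X = 0 (X = -5*1 + 5 = -5 + 5 = 0)
t(b, N) = 16 (t(b, N) = (½)*32 = 16)
M(f, u) = 4/9 - f*u/9
S(Y, m) = 0 (S(Y, m) = (m*(-5))*0 = -5*m*0 = 0)
√(S(171, M(13, 7)) + t(-219, 212)) = √(0 + 16) = √16 = 4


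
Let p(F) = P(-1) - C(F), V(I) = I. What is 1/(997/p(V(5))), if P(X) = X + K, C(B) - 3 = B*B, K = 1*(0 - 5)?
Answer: -34/997 ≈ -0.034102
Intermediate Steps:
K = -5 (K = 1*(-5) = -5)
C(B) = 3 + B² (C(B) = 3 + B*B = 3 + B²)
P(X) = -5 + X (P(X) = X - 5 = -5 + X)
p(F) = -9 - F² (p(F) = (-5 - 1) - (3 + F²) = -6 + (-3 - F²) = -9 - F²)
1/(997/p(V(5))) = 1/(997/(-9 - 1*5²)) = 1/(997/(-9 - 1*25)) = 1/(997/(-9 - 25)) = 1/(997/(-34)) = 1/(997*(-1/34)) = 1/(-997/34) = -34/997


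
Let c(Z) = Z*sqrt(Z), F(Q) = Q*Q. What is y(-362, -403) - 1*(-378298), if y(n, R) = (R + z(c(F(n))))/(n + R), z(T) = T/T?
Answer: 96466124/255 ≈ 3.7830e+5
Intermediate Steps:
F(Q) = Q**2
c(Z) = Z**(3/2)
z(T) = 1
y(n, R) = (1 + R)/(R + n) (y(n, R) = (R + 1)/(n + R) = (1 + R)/(R + n))
y(-362, -403) - 1*(-378298) = (1 - 403)/(-403 - 362) - 1*(-378298) = -402/(-765) + 378298 = -1/765*(-402) + 378298 = 134/255 + 378298 = 96466124/255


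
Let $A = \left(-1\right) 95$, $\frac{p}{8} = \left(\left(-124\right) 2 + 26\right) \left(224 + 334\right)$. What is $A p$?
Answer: $94145760$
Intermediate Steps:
$p = -991008$ ($p = 8 \left(\left(-124\right) 2 + 26\right) \left(224 + 334\right) = 8 \left(-248 + 26\right) 558 = 8 \left(\left(-222\right) 558\right) = 8 \left(-123876\right) = -991008$)
$A = -95$
$A p = \left(-95\right) \left(-991008\right) = 94145760$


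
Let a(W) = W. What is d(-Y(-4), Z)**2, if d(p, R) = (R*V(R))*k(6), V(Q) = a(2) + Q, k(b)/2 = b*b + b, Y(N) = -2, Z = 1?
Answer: 63504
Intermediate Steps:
k(b) = 2*b + 2*b**2 (k(b) = 2*(b*b + b) = 2*(b**2 + b) = 2*(b + b**2) = 2*b + 2*b**2)
V(Q) = 2 + Q
d(p, R) = 84*R*(2 + R) (d(p, R) = (R*(2 + R))*(2*6*(1 + 6)) = (R*(2 + R))*(2*6*7) = (R*(2 + R))*84 = 84*R*(2 + R))
d(-Y(-4), Z)**2 = (84*1*(2 + 1))**2 = (84*1*3)**2 = 252**2 = 63504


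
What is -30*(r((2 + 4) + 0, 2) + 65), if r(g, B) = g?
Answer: -2130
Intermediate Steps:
-30*(r((2 + 4) + 0, 2) + 65) = -30*(((2 + 4) + 0) + 65) = -30*((6 + 0) + 65) = -30*(6 + 65) = -30*71 = -2130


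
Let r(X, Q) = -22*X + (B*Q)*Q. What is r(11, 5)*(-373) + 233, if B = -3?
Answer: 118474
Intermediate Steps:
r(X, Q) = -22*X - 3*Q**2 (r(X, Q) = -22*X + (-3*Q)*Q = -22*X - 3*Q**2)
r(11, 5)*(-373) + 233 = (-22*11 - 3*5**2)*(-373) + 233 = (-242 - 3*25)*(-373) + 233 = (-242 - 75)*(-373) + 233 = -317*(-373) + 233 = 118241 + 233 = 118474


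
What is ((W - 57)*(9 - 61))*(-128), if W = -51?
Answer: -718848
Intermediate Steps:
((W - 57)*(9 - 61))*(-128) = ((-51 - 57)*(9 - 61))*(-128) = -108*(-52)*(-128) = 5616*(-128) = -718848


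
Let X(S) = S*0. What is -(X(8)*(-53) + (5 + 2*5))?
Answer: -15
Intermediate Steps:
X(S) = 0
-(X(8)*(-53) + (5 + 2*5)) = -(0*(-53) + (5 + 2*5)) = -(0 + (5 + 10)) = -(0 + 15) = -1*15 = -15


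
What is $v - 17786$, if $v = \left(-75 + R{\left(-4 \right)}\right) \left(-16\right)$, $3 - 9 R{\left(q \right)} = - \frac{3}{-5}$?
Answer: $- \frac{248854}{15} \approx -16590.0$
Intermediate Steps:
$R{\left(q \right)} = \frac{4}{15}$ ($R{\left(q \right)} = \frac{1}{3} - \frac{\left(-3\right) \frac{1}{-5}}{9} = \frac{1}{3} - \frac{\left(-3\right) \left(- \frac{1}{5}\right)}{9} = \frac{1}{3} - \frac{1}{15} = \frac{4}{15}$)
$v = \frac{17936}{15}$ ($v = \left(-75 + \frac{4}{15}\right) \left(-16\right) = \left(- \frac{1121}{15}\right) \left(-16\right) = \frac{17936}{15} \approx 1195.7$)
$v - 17786 = \frac{17936}{15} - 17786 = - \frac{248854}{15}$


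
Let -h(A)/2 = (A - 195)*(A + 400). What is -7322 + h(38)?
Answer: 130210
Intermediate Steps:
h(A) = -2*(-195 + A)*(400 + A) (h(A) = -2*(A - 195)*(A + 400) = -2*(-195 + A)*(400 + A))
-7322 + h(38) = -7322 + (156000 - 410*38 - 2*38²) = -7322 + (156000 - 15580 - 2*1444) = -7322 + (156000 - 15580 - 2888) = -7322 + 137532 = 130210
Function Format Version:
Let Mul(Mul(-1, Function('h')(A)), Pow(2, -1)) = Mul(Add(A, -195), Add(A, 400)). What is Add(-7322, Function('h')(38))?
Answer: 130210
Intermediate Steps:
Function('h')(A) = Mul(-2, Add(-195, A), Add(400, A)) (Function('h')(A) = Mul(-2, Mul(Add(A, -195), Add(A, 400))) = Mul(-2, Mul(Add(-195, A), Add(400, A))) = Mul(-2, Add(-195, A), Add(400, A)))
Add(-7322, Function('h')(38)) = Add(-7322, Add(156000, Mul(-410, 38), Mul(-2, Pow(38, 2)))) = Add(-7322, Add(156000, -15580, Mul(-2, 1444))) = Add(-7322, Add(156000, -15580, -2888)) = Add(-7322, 137532) = 130210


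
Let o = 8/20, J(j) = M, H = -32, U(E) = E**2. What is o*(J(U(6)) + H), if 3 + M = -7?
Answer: -84/5 ≈ -16.800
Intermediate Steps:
M = -10 (M = -3 - 7 = -10)
J(j) = -10
o = 2/5 (o = 8*(1/20) = 2/5 ≈ 0.40000)
o*(J(U(6)) + H) = 2*(-10 - 32)/5 = (2/5)*(-42) = -84/5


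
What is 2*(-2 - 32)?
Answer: -68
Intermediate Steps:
2*(-2 - 32) = 2*(-34) = -68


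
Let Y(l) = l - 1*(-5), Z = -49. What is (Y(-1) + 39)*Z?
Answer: -2107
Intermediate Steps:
Y(l) = 5 + l (Y(l) = l + 5 = 5 + l)
(Y(-1) + 39)*Z = ((5 - 1) + 39)*(-49) = (4 + 39)*(-49) = 43*(-49) = -2107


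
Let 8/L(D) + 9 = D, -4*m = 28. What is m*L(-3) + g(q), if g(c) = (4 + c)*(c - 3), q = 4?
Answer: 38/3 ≈ 12.667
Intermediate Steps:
m = -7 (m = -¼*28 = -7)
g(c) = (-3 + c)*(4 + c) (g(c) = (4 + c)*(-3 + c) = (-3 + c)*(4 + c))
L(D) = 8/(-9 + D)
m*L(-3) + g(q) = -56/(-9 - 3) + (-12 + 4 + 4²) = -56/(-12) + (-12 + 4 + 16) = -56*(-1)/12 + 8 = -7*(-⅔) + 8 = 14/3 + 8 = 38/3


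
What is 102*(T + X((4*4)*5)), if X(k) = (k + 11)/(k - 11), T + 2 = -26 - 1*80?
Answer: -250274/23 ≈ -10881.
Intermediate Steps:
T = -108 (T = -2 + (-26 - 1*80) = -2 + (-26 - 80) = -2 - 106 = -108)
X(k) = (11 + k)/(-11 + k)
102*(T + X((4*4)*5)) = 102*(-108 + (11 + (4*4)*5)/(-11 + (4*4)*5)) = 102*(-108 + (11 + 16*5)/(-11 + 16*5)) = 102*(-108 + (11 + 80)/(-11 + 80)) = 102*(-108 + 91/69) = 102*(-7361/69) = -250274/23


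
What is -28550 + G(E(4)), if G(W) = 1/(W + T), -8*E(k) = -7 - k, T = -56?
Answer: -12476358/437 ≈ -28550.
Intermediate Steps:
E(k) = 7/8 + k/8 (E(k) = -(-7 - k)/8 = 7/8 + k/8)
G(W) = 1/(-56 + W) (G(W) = 1/(W - 56) = 1/(-56 + W))
-28550 + G(E(4)) = -28550 + 1/(-56 + (7/8 + (⅛)*4)) = -28550 + 1/(-56 + (7/8 + ½)) = -28550 + 1/(-56 + 11/8) = -28550 + 1/(-437/8) = -28550 - 8/437 = -12476358/437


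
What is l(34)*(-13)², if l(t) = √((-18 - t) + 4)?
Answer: 676*I*√3 ≈ 1170.9*I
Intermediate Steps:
l(t) = √(-14 - t)
l(34)*(-13)² = √(-14 - 1*34)*(-13)² = √(-14 - 34)*169 = √(-48)*169 = (4*I*√3)*169 = 676*I*√3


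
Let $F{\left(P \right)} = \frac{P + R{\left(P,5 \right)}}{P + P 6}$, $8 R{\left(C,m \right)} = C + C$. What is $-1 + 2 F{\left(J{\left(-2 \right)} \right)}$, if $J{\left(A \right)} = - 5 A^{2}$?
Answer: $- \frac{9}{14} \approx -0.64286$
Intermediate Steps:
$R{\left(C,m \right)} = \frac{C}{4}$ ($R{\left(C,m \right)} = \frac{C + C}{8} = \frac{2 C}{8} = \frac{C}{4}$)
$F{\left(P \right)} = \frac{5}{28}$ ($F{\left(P \right)} = \frac{P + \frac{P}{4}}{P + P 6} = \frac{\frac{5}{4} P}{P + 6 P} = \frac{\frac{5}{4} P}{7 P} = \frac{5 P}{4} \frac{1}{7 P} = \frac{5}{28}$)
$-1 + 2 F{\left(J{\left(-2 \right)} \right)} = -1 + 2 \cdot \frac{5}{28} = -1 + \frac{5}{14} = - \frac{9}{14}$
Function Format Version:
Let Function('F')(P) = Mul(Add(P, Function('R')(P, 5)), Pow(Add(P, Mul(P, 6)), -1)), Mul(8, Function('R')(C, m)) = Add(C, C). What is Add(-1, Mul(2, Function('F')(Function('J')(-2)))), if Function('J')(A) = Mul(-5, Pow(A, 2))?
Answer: Rational(-9, 14) ≈ -0.64286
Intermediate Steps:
Function('R')(C, m) = Mul(Rational(1, 4), C) (Function('R')(C, m) = Mul(Rational(1, 8), Add(C, C)) = Mul(Rational(1, 8), Mul(2, C)) = Mul(Rational(1, 4), C))
Function('F')(P) = Rational(5, 28) (Function('F')(P) = Mul(Add(P, Mul(Rational(1, 4), P)), Pow(Add(P, Mul(P, 6)), -1)) = Mul(Mul(Rational(5, 4), P), Pow(Add(P, Mul(6, P)), -1)) = Mul(Mul(Rational(5, 4), P), Pow(Mul(7, P), -1)) = Mul(Mul(Rational(5, 4), P), Mul(Rational(1, 7), Pow(P, -1))) = Rational(5, 28))
Add(-1, Mul(2, Function('F')(Function('J')(-2)))) = Add(-1, Mul(2, Rational(5, 28))) = Add(-1, Rational(5, 14)) = Rational(-9, 14)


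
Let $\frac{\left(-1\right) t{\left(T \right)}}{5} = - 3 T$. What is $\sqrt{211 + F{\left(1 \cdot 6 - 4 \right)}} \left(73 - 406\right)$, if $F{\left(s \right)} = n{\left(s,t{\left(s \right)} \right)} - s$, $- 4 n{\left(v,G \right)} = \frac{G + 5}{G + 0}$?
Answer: $- \frac{111 \sqrt{30054}}{4} \approx -4810.8$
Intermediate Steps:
$t{\left(T \right)} = 15 T$ ($t{\left(T \right)} = - 5 \left(- 3 T\right) = 15 T$)
$n{\left(v,G \right)} = - \frac{5 + G}{4 G}$ ($n{\left(v,G \right)} = - \frac{\left(G + 5\right) \frac{1}{G + 0}}{4} = - \frac{\left(5 + G\right) \frac{1}{G}}{4} = - \frac{\frac{1}{G} \left(5 + G\right)}{4} = - \frac{5 + G}{4 G}$)
$F{\left(s \right)} = - s + \frac{-5 - 15 s}{60 s}$ ($F{\left(s \right)} = \frac{-5 - 15 s}{4 \cdot 15 s} - s = \frac{\frac{1}{15 s} \left(-5 - 15 s\right)}{4} - s = \frac{-5 - 15 s}{60 s} - s = - s + \frac{-5 - 15 s}{60 s}$)
$\sqrt{211 + F{\left(1 \cdot 6 - 4 \right)}} \left(73 - 406\right) = \sqrt{211 - \left(- \frac{15}{4} + 6 + \frac{1}{12 \left(1 \cdot 6 - 4\right)}\right)} \left(73 - 406\right) = \sqrt{211 - \left(\frac{9}{4} + \frac{1}{12 \left(6 - 4\right)}\right)} \left(-333\right) = \sqrt{211 - \left(\frac{9}{4} + \frac{1}{24}\right)} \left(-333\right) = \sqrt{211 - \frac{55}{24}} \left(-333\right) = \sqrt{\frac{5009}{24}} \left(-333\right) = \frac{\sqrt{30054}}{12} \left(-333\right) = - \frac{111 \sqrt{30054}}{4}$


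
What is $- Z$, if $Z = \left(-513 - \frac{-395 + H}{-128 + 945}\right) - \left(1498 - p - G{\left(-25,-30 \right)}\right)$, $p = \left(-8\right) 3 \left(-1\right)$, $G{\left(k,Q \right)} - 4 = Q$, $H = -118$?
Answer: $\frac{86532}{43} \approx 2012.4$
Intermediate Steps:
$G{\left(k,Q \right)} = 4 + Q$
$p = 24$ ($p = \left(-24\right) \left(-1\right) = 24$)
$Z = - \frac{86532}{43}$ ($Z = \left(-513 - \frac{-395 - 118}{-128 + 945}\right) + \left(\left(24 + \left(4 - 30\right)\right) - 1498\right) = \left(-513 - - \frac{513}{817}\right) + \left(\left(24 - 26\right) - 1498\right) = \left(-513 - \left(-513\right) \frac{1}{817}\right) - 1500 = \left(-513 - - \frac{27}{43}\right) - 1500 = \left(-513 + \frac{27}{43}\right) - 1500 = - \frac{22032}{43} - 1500 = - \frac{86532}{43} \approx -2012.4$)
$- Z = \left(-1\right) \left(- \frac{86532}{43}\right) = \frac{86532}{43}$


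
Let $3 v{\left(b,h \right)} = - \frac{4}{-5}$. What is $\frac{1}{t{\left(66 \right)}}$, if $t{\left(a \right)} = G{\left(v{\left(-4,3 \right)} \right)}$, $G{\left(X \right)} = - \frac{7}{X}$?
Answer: $- \frac{4}{105} \approx -0.038095$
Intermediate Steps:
$v{\left(b,h \right)} = \frac{4}{15}$ ($v{\left(b,h \right)} = \frac{\left(-4\right) \frac{1}{-5}}{3} = \frac{\left(-4\right) \left(- \frac{1}{5}\right)}{3} = \frac{1}{3} \cdot \frac{4}{5} = \frac{4}{15}$)
$t{\left(a \right)} = - \frac{105}{4}$ ($t{\left(a \right)} = - \frac{7}{\frac{4}{15}} = \left(-7\right) \frac{15}{4} = - \frac{105}{4}$)
$\frac{1}{t{\left(66 \right)}} = \frac{1}{- \frac{105}{4}} = - \frac{4}{105}$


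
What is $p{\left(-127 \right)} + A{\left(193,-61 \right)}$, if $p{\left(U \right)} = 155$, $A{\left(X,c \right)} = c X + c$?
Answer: $-11679$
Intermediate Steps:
$A{\left(X,c \right)} = c + X c$ ($A{\left(X,c \right)} = X c + c = c + X c$)
$p{\left(-127 \right)} + A{\left(193,-61 \right)} = 155 - 61 \left(1 + 193\right) = 155 - 11834 = -11679$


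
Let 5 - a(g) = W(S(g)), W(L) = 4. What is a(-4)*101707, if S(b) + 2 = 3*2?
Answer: 101707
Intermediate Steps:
S(b) = 4 (S(b) = -2 + 3*2 = -2 + 6 = 4)
a(g) = 1 (a(g) = 5 - 1*4 = 5 - 4 = 1)
a(-4)*101707 = 1*101707 = 101707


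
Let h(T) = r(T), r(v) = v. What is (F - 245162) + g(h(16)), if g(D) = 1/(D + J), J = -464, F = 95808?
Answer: -66910593/448 ≈ -1.4935e+5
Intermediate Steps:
h(T) = T
g(D) = 1/(-464 + D) (g(D) = 1/(D - 464) = 1/(-464 + D))
(F - 245162) + g(h(16)) = (95808 - 245162) + 1/(-464 + 16) = -149354 + 1/(-448) = -149354 - 1/448 = -66910593/448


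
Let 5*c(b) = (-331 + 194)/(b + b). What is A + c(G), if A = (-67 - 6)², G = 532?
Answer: 28350143/5320 ≈ 5329.0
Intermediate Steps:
c(b) = -137/(10*b) (c(b) = ((-331 + 194)/(b + b))/5 = (-137*1/(2*b))/5 = (-137/(2*b))/5 = -137/(10*b))
A = 5329 (A = (-73)² = 5329)
A + c(G) = 5329 - 137/10/532 = 5329 - 137/10*1/532 = 5329 - 137/5320 = 28350143/5320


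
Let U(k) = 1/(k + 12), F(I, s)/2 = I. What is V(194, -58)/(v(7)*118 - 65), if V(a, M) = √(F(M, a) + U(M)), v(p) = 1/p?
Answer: -21*I*√27278/15502 ≈ -0.22374*I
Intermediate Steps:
F(I, s) = 2*I
U(k) = 1/(12 + k)
V(a, M) = √(1/(12 + M) + 2*M) (V(a, M) = √(2*M + 1/(12 + M)) = √(1/(12 + M) + 2*M))
V(194, -58)/(v(7)*118 - 65) = √((1 + 2*(-58)*(12 - 58))/(12 - 58))/(118/7 - 65) = √((1 + 2*(-58)*(-46))/(-46))/((⅐)*118 - 65) = √(-(1 + 5336)/46)/(118/7 - 65) = √(-1/46*5337)/(-337/7) = √(-5337/46)*(-7/337) = (3*I*√27278/46)*(-7/337) = -21*I*√27278/15502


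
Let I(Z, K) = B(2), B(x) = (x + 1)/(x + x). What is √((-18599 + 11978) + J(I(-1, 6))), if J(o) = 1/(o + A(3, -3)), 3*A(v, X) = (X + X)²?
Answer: I*√17221017/51 ≈ 81.369*I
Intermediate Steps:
B(x) = (1 + x)/(2*x) (B(x) = (1 + x)/((2*x)) = (1 + x)*(1/(2*x)) = (1 + x)/(2*x))
I(Z, K) = ¾ (I(Z, K) = (½)*(1 + 2)/2 = (½)*(½)*3 = ¾)
A(v, X) = 4*X²/3 (A(v, X) = (X + X)²/3 = (2*X)²/3 = (4*X²)/3 = 4*X²/3)
J(o) = 1/(12 + o) (J(o) = 1/(o + (4/3)*(-3)²) = 1/(o + (4/3)*9) = 1/(o + 12) = 1/(12 + o))
√((-18599 + 11978) + J(I(-1, 6))) = √((-18599 + 11978) + 1/(12 + ¾)) = √(-6621 + 1/(51/4)) = √(-6621 + 4/51) = √(-337667/51) = I*√17221017/51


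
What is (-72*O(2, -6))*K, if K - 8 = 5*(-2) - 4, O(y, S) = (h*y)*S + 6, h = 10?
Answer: -49248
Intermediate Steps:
O(y, S) = 6 + 10*S*y (O(y, S) = (10*y)*S + 6 = 10*S*y + 6 = 6 + 10*S*y)
K = -6 (K = 8 + (5*(-2) - 4) = 8 + (-10 - 4) = 8 - 14 = -6)
(-72*O(2, -6))*K = -72*(6 + 10*(-6)*2)*(-6) = -72*(6 - 120)*(-6) = -72*(-114)*(-6) = 8208*(-6) = -49248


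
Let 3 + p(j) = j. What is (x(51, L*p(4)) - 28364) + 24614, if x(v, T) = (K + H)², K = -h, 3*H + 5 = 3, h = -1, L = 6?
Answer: -33749/9 ≈ -3749.9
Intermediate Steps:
H = -⅔ (H = -5/3 + (⅓)*3 = -5/3 + 1 = -⅔ ≈ -0.66667)
p(j) = -3 + j
K = 1 (K = -1*(-1) = 1)
x(v, T) = ⅑ (x(v, T) = (1 - ⅔)² = (⅓)² = ⅑)
(x(51, L*p(4)) - 28364) + 24614 = (⅑ - 28364) + 24614 = -255275/9 + 24614 = -33749/9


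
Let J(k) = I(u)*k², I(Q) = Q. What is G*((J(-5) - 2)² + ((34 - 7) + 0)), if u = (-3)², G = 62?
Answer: 3084872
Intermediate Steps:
u = 9
J(k) = 9*k²
G*((J(-5) - 2)² + ((34 - 7) + 0)) = 62*((9*(-5)² - 2)² + ((34 - 7) + 0)) = 62*((9*25 - 2)² + (27 + 0)) = 62*((225 - 2)² + 27) = 62*(223² + 27) = 62*(49729 + 27) = 62*49756 = 3084872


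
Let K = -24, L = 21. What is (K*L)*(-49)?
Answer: 24696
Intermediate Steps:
(K*L)*(-49) = -24*21*(-49) = -504*(-49) = 24696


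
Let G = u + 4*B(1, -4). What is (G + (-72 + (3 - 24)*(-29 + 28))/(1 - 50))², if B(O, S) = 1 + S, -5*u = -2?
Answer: 6692569/60025 ≈ 111.50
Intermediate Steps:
u = ⅖ (u = -⅕*(-2) = ⅖ ≈ 0.40000)
G = -58/5 (G = ⅖ + 4*(1 - 4) = ⅖ + 4*(-3) = ⅖ - 12 = -58/5 ≈ -11.600)
(G + (-72 + (3 - 24)*(-29 + 28))/(1 - 50))² = (-58/5 + (-72 + (3 - 24)*(-29 + 28))/(1 - 50))² = (-58/5 + (-72 - 21*(-1))/(-49))² = (-58/5 + (-72 + 21)*(-1/49))² = (-58/5 - 51*(-1/49))² = (-58/5 + 51/49)² = (-2587/245)² = 6692569/60025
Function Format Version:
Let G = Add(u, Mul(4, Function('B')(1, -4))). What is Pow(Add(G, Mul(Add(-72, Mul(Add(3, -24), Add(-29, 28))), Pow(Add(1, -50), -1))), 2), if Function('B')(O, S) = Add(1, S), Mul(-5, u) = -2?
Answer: Rational(6692569, 60025) ≈ 111.50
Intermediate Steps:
u = Rational(2, 5) (u = Mul(Rational(-1, 5), -2) = Rational(2, 5) ≈ 0.40000)
G = Rational(-58, 5) (G = Add(Rational(2, 5), Mul(4, Add(1, -4))) = Add(Rational(2, 5), Mul(4, -3)) = Add(Rational(2, 5), -12) = Rational(-58, 5) ≈ -11.600)
Pow(Add(G, Mul(Add(-72, Mul(Add(3, -24), Add(-29, 28))), Pow(Add(1, -50), -1))), 2) = Pow(Add(Rational(-58, 5), Mul(Add(-72, Mul(Add(3, -24), Add(-29, 28))), Pow(Add(1, -50), -1))), 2) = Pow(Add(Rational(-58, 5), Mul(Add(-72, Mul(-21, -1)), Pow(-49, -1))), 2) = Pow(Add(Rational(-58, 5), Mul(Add(-72, 21), Rational(-1, 49))), 2) = Pow(Add(Rational(-58, 5), Mul(-51, Rational(-1, 49))), 2) = Pow(Add(Rational(-58, 5), Rational(51, 49)), 2) = Pow(Rational(-2587, 245), 2) = Rational(6692569, 60025)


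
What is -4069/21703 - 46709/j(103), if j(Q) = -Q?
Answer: 1013306320/2235409 ≈ 453.30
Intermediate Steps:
-4069/21703 - 46709/j(103) = -4069/21703 - 46709/((-1*103)) = -4069*1/21703 - 46709/(-103) = -4069/21703 - 46709*(-1/103) = -4069/21703 + 46709/103 = 1013306320/2235409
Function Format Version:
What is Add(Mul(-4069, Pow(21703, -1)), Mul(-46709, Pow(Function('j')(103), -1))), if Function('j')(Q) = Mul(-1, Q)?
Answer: Rational(1013306320, 2235409) ≈ 453.30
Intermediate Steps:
Add(Mul(-4069, Pow(21703, -1)), Mul(-46709, Pow(Function('j')(103), -1))) = Add(Mul(-4069, Pow(21703, -1)), Mul(-46709, Pow(Mul(-1, 103), -1))) = Add(Mul(-4069, Rational(1, 21703)), Mul(-46709, Pow(-103, -1))) = Add(Rational(-4069, 21703), Mul(-46709, Rational(-1, 103))) = Add(Rational(-4069, 21703), Rational(46709, 103)) = Rational(1013306320, 2235409)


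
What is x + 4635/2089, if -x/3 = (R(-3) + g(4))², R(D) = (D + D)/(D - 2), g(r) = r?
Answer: -4120617/52225 ≈ -78.901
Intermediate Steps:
R(D) = 2*D/(-2 + D) (R(D) = (2*D)/(-2 + D) = 2*D/(-2 + D))
x = -2028/25 (x = -3*(2*(-3)/(-2 - 3) + 4)² = -3*(2*(-3)/(-5) + 4)² = -3*(2*(-3)*(-⅕) + 4)² = -3*(6/5 + 4)² = -3*(26/5)² = -3*676/25 = -2028/25 ≈ -81.120)
x + 4635/2089 = -2028/25 + 4635/2089 = -4120617/52225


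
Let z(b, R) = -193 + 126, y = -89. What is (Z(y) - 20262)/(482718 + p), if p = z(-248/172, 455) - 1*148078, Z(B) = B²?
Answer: -12341/334573 ≈ -0.036886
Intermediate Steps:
z(b, R) = -67
p = -148145 (p = -67 - 1*148078 = -67 - 148078 = -148145)
(Z(y) - 20262)/(482718 + p) = ((-89)² - 20262)/(482718 - 148145) = (7921 - 20262)/334573 = -12341*1/334573 = -12341/334573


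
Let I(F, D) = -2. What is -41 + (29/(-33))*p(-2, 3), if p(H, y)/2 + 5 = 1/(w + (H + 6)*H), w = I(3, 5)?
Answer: -1762/55 ≈ -32.036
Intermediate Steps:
w = -2
p(H, y) = -10 + 2/(-2 + H*(6 + H)) (p(H, y) = -10 + 2/(-2 + (H + 6)*H) = -10 + 2/(-2 + (6 + H)*H) = -10 + 2/(-2 + H*(6 + H)))
-41 + (29/(-33))*p(-2, 3) = -41 + (29/(-33))*(2*(11 - 30*(-2) - 5*(-2)²)/(-2 + (-2)² + 6*(-2))) = -41 + (29*(-1/33))*(2*(11 + 60 - 5*4)/(-2 + 4 - 12)) = -41 - 58*(11 + 60 - 20)/(33*(-10)) = -41 - 58*(-1)*51/(33*10) = -41 - 29/33*(-51/5) = -41 + 493/55 = -1762/55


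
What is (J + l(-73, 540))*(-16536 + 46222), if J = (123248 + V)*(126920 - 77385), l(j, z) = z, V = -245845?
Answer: -180278383307530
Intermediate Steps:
J = -6072842395 (J = (123248 - 245845)*(126920 - 77385) = -122597*49535 = -6072842395)
(J + l(-73, 540))*(-16536 + 46222) = (-6072842395 + 540)*(-16536 + 46222) = -6072841855*29686 = -180278383307530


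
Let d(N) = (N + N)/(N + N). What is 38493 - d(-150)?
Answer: 38492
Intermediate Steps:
d(N) = 1 (d(N) = (2*N)/((2*N)) = (2*N)*(1/(2*N)) = 1)
38493 - d(-150) = 38493 - 1*1 = 38493 - 1 = 38492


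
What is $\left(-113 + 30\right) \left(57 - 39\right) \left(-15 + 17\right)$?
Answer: $-2988$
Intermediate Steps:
$\left(-113 + 30\right) \left(57 - 39\right) \left(-15 + 17\right) = - 83 \cdot 18 \cdot 2 = \left(-83\right) 36 = -2988$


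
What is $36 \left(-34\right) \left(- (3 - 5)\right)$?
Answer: $-2448$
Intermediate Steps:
$36 \left(-34\right) \left(- (3 - 5)\right) = - 1224 \left(\left(-1\right) \left(-2\right)\right) = \left(-1224\right) 2 = -2448$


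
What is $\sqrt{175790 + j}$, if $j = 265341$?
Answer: $\sqrt{441131} \approx 664.18$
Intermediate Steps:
$\sqrt{175790 + j} = \sqrt{175790 + 265341} = \sqrt{441131}$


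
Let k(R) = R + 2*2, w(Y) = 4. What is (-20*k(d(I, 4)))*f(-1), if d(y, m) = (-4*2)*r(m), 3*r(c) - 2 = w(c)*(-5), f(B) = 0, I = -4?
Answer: 0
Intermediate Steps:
r(c) = -6 (r(c) = ⅔ + (4*(-5))/3 = ⅔ + (⅓)*(-20) = ⅔ - 20/3 = -6)
d(y, m) = 48 (d(y, m) = -4*2*(-6) = -8*(-6) = 48)
k(R) = 4 + R (k(R) = R + 4 = 4 + R)
(-20*k(d(I, 4)))*f(-1) = -20*(4 + 48)*0 = -20*52*0 = -1040*0 = 0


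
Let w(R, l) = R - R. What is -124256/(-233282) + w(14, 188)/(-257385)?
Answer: 62128/116641 ≈ 0.53264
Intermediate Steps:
w(R, l) = 0
-124256/(-233282) + w(14, 188)/(-257385) = -124256/(-233282) + 0/(-257385) = -124256*(-1/233282) + 0*(-1/257385) = 62128/116641 + 0 = 62128/116641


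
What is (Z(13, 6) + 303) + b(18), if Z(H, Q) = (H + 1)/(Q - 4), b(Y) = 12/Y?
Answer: 932/3 ≈ 310.67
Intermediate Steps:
Z(H, Q) = (1 + H)/(-4 + Q)
(Z(13, 6) + 303) + b(18) = ((1 + 13)/(-4 + 6) + 303) + 12/18 = (14/2 + 303) + 12*(1/18) = ((½)*14 + 303) + ⅔ = (7 + 303) + ⅔ = 310 + ⅔ = 932/3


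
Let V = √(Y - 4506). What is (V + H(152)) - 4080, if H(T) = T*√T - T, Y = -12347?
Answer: -4232 + 304*√38 + I*√16853 ≈ -2358.0 + 129.82*I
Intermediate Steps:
H(T) = T^(3/2) - T
V = I*√16853 (V = √(-12347 - 4506) = √(-16853) = I*√16853 ≈ 129.82*I)
(V + H(152)) - 4080 = (I*√16853 + (152^(3/2) - 1*152)) - 4080 = (I*√16853 + (304*√38 - 152)) - 4080 = (I*√16853 + (-152 + 304*√38)) - 4080 = (-152 + 304*√38 + I*√16853) - 4080 = -4232 + 304*√38 + I*√16853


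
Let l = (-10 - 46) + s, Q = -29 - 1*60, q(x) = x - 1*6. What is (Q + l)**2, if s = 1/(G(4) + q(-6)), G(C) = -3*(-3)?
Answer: 190096/9 ≈ 21122.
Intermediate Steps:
q(x) = -6 + x (q(x) = x - 6 = -6 + x)
G(C) = 9
s = -1/3 (s = 1/(9 + (-6 - 6)) = 1/(9 - 12) = 1/(-3) = -1/3 ≈ -0.33333)
Q = -89 (Q = -29 - 60 = -89)
l = -169/3 (l = (-10 - 46) - 1/3 = -56 - 1/3 = -169/3 ≈ -56.333)
(Q + l)**2 = (-89 - 169/3)**2 = (-436/3)**2 = 190096/9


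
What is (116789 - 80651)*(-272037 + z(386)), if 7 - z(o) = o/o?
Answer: -9830656278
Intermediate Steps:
z(o) = 6 (z(o) = 7 - o/o = 7 - 1*1 = 7 - 1 = 6)
(116789 - 80651)*(-272037 + z(386)) = (116789 - 80651)*(-272037 + 6) = 36138*(-272031) = -9830656278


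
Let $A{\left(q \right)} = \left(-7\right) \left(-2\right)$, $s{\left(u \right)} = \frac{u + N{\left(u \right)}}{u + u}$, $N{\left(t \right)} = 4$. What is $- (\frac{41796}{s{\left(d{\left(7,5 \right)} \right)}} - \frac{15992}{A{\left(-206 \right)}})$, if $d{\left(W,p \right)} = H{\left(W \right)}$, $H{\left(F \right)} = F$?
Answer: $- \frac{4008052}{77} \approx -52053.0$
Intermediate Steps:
$d{\left(W,p \right)} = W$
$s{\left(u \right)} = \frac{4 + u}{2 u}$ ($s{\left(u \right)} = \frac{u + 4}{u + u} = \frac{4 + u}{2 u}$)
$A{\left(q \right)} = 14$
$- (\frac{41796}{s{\left(d{\left(7,5 \right)} \right)}} - \frac{15992}{A{\left(-206 \right)}}) = - (\frac{41796}{\frac{1}{2} \cdot \frac{1}{7} \left(4 + 7\right)} - \frac{15992}{14}) = - (\frac{41796}{\frac{1}{2} \cdot \frac{1}{7} \cdot 11} - \frac{7996}{7}) = - (\frac{41796}{\frac{11}{14}} - \frac{7996}{7}) = - (41796 \cdot \frac{14}{11} - \frac{7996}{7}) = - (\frac{585144}{11} - \frac{7996}{7}) = \left(-1\right) \frac{4008052}{77} = - \frac{4008052}{77}$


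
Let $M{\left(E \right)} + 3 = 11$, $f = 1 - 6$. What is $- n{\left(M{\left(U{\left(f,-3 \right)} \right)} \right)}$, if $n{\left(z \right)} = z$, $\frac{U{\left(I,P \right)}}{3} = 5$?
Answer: $-8$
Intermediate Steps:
$f = -5$ ($f = 1 - 6 = -5$)
$U{\left(I,P \right)} = 15$ ($U{\left(I,P \right)} = 3 \cdot 5 = 15$)
$M{\left(E \right)} = 8$ ($M{\left(E \right)} = -3 + 11 = 8$)
$- n{\left(M{\left(U{\left(f,-3 \right)} \right)} \right)} = \left(-1\right) 8 = -8$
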